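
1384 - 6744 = -5360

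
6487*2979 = 19324773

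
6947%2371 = 2205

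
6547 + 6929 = 13476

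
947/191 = 4+183/191 ≈ 4.96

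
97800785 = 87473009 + 10327776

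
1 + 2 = 3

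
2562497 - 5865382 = -3302885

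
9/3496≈0.00257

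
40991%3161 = 3059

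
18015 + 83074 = 101089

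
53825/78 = 690 + 5/78 ≈ 690.06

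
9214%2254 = 198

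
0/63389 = 0 = 0.00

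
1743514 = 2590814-847300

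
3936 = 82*48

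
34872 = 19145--15727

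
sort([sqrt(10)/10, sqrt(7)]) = [sqrt(10)/10, sqrt(7)]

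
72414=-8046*(-9)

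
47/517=1/11 ≈ 0.0909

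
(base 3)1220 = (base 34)1h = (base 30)1l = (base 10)51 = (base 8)63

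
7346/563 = 13 + 27/563 ≈ 13.05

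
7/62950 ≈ 0.000111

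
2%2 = 0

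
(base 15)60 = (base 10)90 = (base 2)1011010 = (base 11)82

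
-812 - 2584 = -3396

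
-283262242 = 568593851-851856093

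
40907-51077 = -10170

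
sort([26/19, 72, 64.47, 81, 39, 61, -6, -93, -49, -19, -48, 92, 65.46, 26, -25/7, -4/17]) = [-93, -49, -48, -19, -6, -25/7, -4/17, 26/19, 26, 39, 61, 64.47, 65.46, 72, 81, 92]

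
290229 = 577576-287347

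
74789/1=74789=74789.00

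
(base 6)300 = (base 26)44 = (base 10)108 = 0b1101100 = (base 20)58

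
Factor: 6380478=2^1 * 3^3 * 13^1 * 61^1 * 149^1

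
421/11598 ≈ 0.0363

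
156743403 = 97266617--59476786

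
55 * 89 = 4895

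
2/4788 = 1/2394 ≈ 0.000418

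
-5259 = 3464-8723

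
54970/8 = 6871 + 1/4 = 6871.25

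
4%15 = 4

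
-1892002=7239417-9131419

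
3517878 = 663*5306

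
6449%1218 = 359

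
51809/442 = 117 + 95/442 ≈ 117.21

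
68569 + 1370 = 69939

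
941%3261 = 941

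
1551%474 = 129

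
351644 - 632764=-281120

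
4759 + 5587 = 10346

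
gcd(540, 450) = 90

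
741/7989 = 247/2663 ≈ 0.0928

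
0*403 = 0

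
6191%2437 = 1317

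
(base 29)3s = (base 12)97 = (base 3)11021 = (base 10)115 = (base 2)1110011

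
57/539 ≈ 0.106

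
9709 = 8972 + 737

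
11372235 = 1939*5865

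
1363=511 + 852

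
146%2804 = 146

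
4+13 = 17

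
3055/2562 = 1 + 493/2562 ≈ 1.19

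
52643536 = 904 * 58234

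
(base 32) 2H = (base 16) 51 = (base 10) 81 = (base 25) 36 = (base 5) 311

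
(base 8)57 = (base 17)2d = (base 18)2b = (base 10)47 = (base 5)142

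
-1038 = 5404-6442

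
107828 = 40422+67406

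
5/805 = 1/161 ≈ 0.00621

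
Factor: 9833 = 9833^1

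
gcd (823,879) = 1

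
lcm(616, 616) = 616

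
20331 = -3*(-6777) 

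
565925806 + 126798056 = 692723862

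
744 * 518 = 385392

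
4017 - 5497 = -1480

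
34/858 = 17/429 ≈ 0.0396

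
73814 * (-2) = -147628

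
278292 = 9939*28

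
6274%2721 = 832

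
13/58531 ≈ 0.000222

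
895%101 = 87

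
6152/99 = 62 + 14/99 ≈ 62.14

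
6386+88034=94420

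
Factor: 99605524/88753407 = 2^2*3^(-1)*19^1*811^(-1)*36479^(-1)*1310599^1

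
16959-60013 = -43054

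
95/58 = 1 + 37/58 ≈ 1.64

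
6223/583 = 10 + 393/583 ≈ 10.67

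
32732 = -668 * (-49)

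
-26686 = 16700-43386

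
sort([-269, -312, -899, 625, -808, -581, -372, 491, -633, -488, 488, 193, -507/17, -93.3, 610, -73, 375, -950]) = [-950, -899, -808, -633, -581, -488, -372, -312, -269, -93.3, -73, -507/17, 193, 375, 488, 491, 610, 625]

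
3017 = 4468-1451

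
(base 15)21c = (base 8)735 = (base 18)189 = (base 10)477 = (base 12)339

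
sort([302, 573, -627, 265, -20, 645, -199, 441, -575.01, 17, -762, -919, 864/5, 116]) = [-919, -762, -627, -575.01, -199, -20, 17, 116, 864/5, 265, 302, 441, 573, 645]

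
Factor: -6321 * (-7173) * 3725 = 3^3 * 5^2 * 7^2 * 43^1 * 149^1 * 797^1 = 168893485425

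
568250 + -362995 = 205255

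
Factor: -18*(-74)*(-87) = -1*2^2*3^3*29^1*37^1 = -115884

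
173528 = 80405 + 93123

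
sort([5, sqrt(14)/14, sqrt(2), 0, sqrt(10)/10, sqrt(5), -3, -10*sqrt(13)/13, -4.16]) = [-4.16, -3, -10*sqrt(13)/13, 0, sqrt(14)/14, sqrt(10)/10, sqrt(2), sqrt(5), 5]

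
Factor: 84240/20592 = 3^2*5^1*11^(-1) = 45/11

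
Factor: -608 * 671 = -1 * 2^5 * 11^1 * 19^1 * 61^1 = -407968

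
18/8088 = 3/1348 ≈ 0.00223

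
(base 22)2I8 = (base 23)2DF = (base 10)1372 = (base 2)10101011100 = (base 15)617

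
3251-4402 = -1151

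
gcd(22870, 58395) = 5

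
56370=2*28185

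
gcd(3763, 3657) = 53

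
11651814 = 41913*278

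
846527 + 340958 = 1187485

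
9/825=3/275 ≈ 0.0109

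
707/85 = 8 + 27/85 ≈ 8.32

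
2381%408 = 341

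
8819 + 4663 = 13482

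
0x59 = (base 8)131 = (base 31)2r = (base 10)89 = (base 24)3h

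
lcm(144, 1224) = 2448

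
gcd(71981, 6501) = 1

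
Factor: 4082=2^1*13^1*157^1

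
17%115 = 17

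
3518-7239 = -3721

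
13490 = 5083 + 8407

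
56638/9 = 6293 + 1/9 ≈ 6293.11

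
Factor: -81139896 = -1 * 2^3 * 3^2 * 31^1 * 36353^1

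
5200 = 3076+2124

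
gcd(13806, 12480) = 78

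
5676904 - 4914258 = 762646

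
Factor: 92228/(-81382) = -1*2^1*7^(-1)*5813^(-1)*23057^1 = -46114/40691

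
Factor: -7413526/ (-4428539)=2^1*19^ (-1)*31^1*61^ (-1)*109^1*1097^1*3821^ (-1)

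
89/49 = 1 + 40/49 ≈ 1.82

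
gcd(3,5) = 1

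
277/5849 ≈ 0.0474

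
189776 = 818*232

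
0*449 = 0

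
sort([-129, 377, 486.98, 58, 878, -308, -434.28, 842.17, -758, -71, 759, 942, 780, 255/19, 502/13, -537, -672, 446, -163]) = [-758, -672, -537, -434.28, -308, -163, -129, -71, 255/19, 502/13, 58, 377, 446, 486.98, 759, 780, 842.17, 878, 942]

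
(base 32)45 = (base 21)67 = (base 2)10000101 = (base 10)133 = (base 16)85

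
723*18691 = 13513593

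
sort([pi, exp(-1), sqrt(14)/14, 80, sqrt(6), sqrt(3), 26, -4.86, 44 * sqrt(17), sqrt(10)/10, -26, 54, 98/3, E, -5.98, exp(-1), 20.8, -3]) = [-26, -5.98, -4.86, -3, sqrt(14)/14, sqrt(10)/10, exp(-1), exp(-1), sqrt(3), sqrt(6), E, pi, 20.8, 26, 98/3, 54, 80, 44 * sqrt(17)]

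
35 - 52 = -17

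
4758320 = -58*(-82040)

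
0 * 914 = 0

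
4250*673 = 2860250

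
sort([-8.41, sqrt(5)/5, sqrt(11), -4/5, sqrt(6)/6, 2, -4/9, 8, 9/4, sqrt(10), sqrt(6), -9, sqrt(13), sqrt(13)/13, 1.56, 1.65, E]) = [-9, -8.41, -4/5, -4/9, sqrt(13)/13, sqrt(6)/6, sqrt(5)/5, 1.56, 1.65, 2, 9/4, sqrt(6), E, sqrt(10), sqrt(11), sqrt(13), 8]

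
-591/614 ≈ -0.963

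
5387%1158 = 755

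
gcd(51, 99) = 3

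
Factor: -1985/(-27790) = 2^(-1) * 7^(-1) = 1/14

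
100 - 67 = 33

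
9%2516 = 9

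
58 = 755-697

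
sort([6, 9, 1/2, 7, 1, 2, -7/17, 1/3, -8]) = [-8, -7/17, 1/3, 1/2, 1, 2, 6, 7, 9]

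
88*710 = 62480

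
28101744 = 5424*5181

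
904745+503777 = 1408522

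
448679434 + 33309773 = 481989207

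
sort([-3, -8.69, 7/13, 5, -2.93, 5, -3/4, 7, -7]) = [-8.69, -7, -3, -2.93, -3/4, 7/13, 5, 5, 7]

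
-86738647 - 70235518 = -156974165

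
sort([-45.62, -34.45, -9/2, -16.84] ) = [-45.62, -34.45, -16.84, -9/2] 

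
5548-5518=30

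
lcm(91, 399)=5187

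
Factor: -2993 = -1 * 41^1 * 73^1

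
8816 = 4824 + 3992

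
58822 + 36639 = 95461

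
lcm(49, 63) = 441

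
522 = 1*522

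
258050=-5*(-51610)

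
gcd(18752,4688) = 4688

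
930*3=2790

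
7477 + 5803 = 13280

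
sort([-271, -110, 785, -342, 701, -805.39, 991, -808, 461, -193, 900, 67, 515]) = [-808, -805.39, -342, -271, -193, -110, 67, 461, 515, 701, 785, 900, 991]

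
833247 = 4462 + 828785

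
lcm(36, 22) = 396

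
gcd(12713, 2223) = 1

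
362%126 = 110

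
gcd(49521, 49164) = 51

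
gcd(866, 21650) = 866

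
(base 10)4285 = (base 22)8ih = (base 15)140a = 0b1000010111101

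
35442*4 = 141768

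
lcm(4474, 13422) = 13422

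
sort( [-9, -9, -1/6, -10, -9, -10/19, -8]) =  [-10, -9, -9, -9, -8, -10/19, -1/6]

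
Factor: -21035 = -1*5^1*7^1*601^1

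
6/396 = 1/66 ≈ 0.0152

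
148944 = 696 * 214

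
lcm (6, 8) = 24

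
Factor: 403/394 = 2^(-1) * 13^1 * 31^1 * 197^(-1)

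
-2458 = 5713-8171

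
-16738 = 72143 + -88881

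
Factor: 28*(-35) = -1*2^2*5^1*7^2 = -980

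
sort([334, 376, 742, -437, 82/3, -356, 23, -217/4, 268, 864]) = [-437, -356, -217/4, 23, 82/3, 268, 334, 376, 742, 864]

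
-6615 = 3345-9960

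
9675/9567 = 1 + 12/1063 ≈ 1.01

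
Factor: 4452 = 2^2*3^1*7^1*53^1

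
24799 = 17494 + 7305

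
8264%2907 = 2450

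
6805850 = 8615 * 790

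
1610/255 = 322/51 ≈ 6.31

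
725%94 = 67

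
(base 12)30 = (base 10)36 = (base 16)24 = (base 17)22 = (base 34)12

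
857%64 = 25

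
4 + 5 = 9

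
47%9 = 2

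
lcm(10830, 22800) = 433200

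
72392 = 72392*1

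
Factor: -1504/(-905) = 2^5*5^(-1)*47^1*181^(-1)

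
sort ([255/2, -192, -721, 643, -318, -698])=[-721, -698, -318, -192, 255/2, 643]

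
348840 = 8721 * 40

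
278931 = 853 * 327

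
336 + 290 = 626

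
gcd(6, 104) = 2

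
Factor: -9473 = -1 * 9473^1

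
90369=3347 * 27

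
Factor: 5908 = 2^2 * 7^1 * 211^1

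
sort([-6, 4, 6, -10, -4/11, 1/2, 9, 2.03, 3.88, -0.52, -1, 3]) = [-10, -6, -1, -0.52, -4/11, 1/2, 2.03, 3, 3.88, 4, 6, 9]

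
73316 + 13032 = 86348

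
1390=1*1390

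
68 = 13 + 55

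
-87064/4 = -21766 = -21766.00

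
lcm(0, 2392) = 0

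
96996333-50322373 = 46673960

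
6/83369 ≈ 0.0000720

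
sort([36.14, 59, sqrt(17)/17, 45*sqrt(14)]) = [sqrt(17)/17, 36.14, 59, 45*sqrt(14)]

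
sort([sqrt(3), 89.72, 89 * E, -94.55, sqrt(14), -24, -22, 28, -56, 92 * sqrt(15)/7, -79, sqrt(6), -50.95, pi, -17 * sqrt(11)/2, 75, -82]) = [-94.55, -82, -79, -56, -50.95, -17 * sqrt(11)/2, -24, -22, sqrt(3), sqrt(6), pi, sqrt(14), 28, 92 * sqrt(15)/7, 75, 89.72, 89 * E]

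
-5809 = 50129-55938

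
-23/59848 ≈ -0.000384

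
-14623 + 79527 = 64904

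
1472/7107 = 64/309 ≈ 0.207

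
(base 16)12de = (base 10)4830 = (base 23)930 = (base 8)11336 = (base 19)d74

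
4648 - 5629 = -981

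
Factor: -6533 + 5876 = -1*3^2*73^1 = -657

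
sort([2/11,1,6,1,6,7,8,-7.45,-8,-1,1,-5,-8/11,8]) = [-8,-7.45,-5,-1,-8/11,2/11,1,1,1,6,6,7,8,8]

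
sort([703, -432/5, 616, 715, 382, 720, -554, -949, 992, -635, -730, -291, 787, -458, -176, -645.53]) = [-949, -730, -645.53, -635, -554, -458, -291, -176, -432/5, 382, 616, 703, 715, 720, 787, 992]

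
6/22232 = 3/11116 ≈ 0.000270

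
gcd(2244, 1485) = 33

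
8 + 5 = 13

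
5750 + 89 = 5839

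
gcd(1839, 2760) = 3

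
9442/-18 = -4721/9 ≈ -524.56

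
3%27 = 3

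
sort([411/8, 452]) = [411/8, 452]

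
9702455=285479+9416976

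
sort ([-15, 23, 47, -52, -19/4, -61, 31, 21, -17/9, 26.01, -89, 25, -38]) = [-89, -61, -52, -38, -15, -19/4, -17/9, 21, 23, 25, 26.01, 31, 47]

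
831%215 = 186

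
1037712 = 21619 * 48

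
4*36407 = 145628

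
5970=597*10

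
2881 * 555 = 1598955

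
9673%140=13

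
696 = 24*29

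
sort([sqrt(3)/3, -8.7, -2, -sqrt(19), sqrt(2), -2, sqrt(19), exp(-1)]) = [-8.7, -sqrt(19), -2, -2, exp(-1), sqrt(3)/3, sqrt(2), sqrt(19)]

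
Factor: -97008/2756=-1*2^2*3^1*13^(-1)*43^1*47^1*53^(-1)=-24252/689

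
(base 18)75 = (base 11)10a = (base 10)131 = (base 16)83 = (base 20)6b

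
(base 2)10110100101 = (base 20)3c5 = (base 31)1fj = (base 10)1445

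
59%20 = 19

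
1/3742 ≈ 0.000267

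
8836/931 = 9+457/931≈9.49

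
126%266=126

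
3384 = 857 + 2527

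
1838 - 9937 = -8099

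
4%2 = 0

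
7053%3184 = 685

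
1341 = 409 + 932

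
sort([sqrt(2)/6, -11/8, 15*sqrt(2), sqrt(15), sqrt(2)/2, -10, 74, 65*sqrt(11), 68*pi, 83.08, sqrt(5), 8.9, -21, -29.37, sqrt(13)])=[-29.37, -21, -10, -11/8, sqrt(2)/6, sqrt(2)/2, sqrt(5), sqrt(13), sqrt(15), 8.9, 15*sqrt(2), 74, 83.08, 68*pi, 65*sqrt(11)]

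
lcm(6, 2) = 6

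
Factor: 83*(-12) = -1*2^2*3^1*83^1 = -996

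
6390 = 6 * 1065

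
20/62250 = 2/6225 ≈ 0.000321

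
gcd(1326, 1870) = 34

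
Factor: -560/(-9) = 2^4 * 3^(-2) * 5^1 * 7^1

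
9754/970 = 10+27/485 ≈ 10.06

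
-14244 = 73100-87344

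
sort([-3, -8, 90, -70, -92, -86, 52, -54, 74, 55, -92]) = [-92, -92, -86, -70, -54, -8, -3, 52, 55, 74, 90]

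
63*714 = 44982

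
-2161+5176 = 3015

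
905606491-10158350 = 895448141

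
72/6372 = 2/177 ≈ 0.0113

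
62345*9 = 561105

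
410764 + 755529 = 1166293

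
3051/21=1017/7 ≈ 145.29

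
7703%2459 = 326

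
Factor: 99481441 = 89^1*1117769^1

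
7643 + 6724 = 14367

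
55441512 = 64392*861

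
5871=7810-1939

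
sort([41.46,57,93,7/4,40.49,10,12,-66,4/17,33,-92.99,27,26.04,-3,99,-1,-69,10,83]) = [-92.99,-69,-66,-3,-1,4/17,7/4,10,10,12,26.04,27,33,40.49,41.46,57,83,93,99]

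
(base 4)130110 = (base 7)5166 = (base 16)714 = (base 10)1812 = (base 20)4ac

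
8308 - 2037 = 6271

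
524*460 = 241040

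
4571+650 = 5221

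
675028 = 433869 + 241159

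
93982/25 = 3759+7/25 = 3759.28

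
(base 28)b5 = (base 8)471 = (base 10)313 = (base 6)1241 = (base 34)97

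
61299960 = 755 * 81192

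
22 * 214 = 4708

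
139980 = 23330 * 6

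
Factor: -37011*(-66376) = 2^3*3^1*13^2*73^1*8297^1 = 2456642136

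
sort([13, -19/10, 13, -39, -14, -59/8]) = [-39, -14, -59/8, -19/10, 13, 13]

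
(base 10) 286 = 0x11e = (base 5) 2121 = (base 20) e6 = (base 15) 141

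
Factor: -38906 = -1 * 2^1 * 7^2 * 397^1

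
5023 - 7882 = -2859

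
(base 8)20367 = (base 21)j2i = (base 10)8439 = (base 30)9b9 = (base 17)1c37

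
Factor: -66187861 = -1*1709^1*38729^1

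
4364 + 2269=6633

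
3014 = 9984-6970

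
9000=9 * 1000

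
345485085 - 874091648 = -528606563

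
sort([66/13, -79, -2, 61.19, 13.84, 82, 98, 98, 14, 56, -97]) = [-97, -79, -2, 66/13, 13.84, 14, 56, 61.19, 82, 98, 98]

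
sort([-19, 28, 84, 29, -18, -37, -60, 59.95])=[-60, -37, -19, -18, 28, 29, 59.95, 84]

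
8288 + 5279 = 13567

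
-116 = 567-683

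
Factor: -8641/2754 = -1 * 2^(-1) * 3^(-4) * 17^(-1) * 8641^1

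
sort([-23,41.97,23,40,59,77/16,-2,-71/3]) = [-71/3,-23,-2,77/16,23,40,41.97,59]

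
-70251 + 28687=-41564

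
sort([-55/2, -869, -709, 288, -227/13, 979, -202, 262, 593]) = [-869, -709, -202, -55/2, -227/13, 262, 288, 593, 979]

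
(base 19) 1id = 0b1011001100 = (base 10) 716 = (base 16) 2cc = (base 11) 5a1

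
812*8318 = 6754216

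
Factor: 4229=4229^1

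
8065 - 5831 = 2234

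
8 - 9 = -1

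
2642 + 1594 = 4236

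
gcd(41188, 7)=7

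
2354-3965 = -1611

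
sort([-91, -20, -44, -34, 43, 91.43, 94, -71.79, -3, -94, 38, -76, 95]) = [-94, -91, -76, -71.79, -44, -34, -20, -3, 38, 43, 91.43, 94, 95]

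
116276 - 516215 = -399939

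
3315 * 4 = 13260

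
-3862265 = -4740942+878677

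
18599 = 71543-52944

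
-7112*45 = -320040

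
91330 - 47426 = 43904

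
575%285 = 5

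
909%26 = 25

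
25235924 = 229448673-204212749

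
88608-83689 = 4919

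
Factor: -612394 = -1 * 2^1 * 127^1 * 2411^1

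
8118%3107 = 1904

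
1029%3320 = 1029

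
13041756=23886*546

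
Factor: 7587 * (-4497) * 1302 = -1 * 2^1 * 3^5 * 7^1 * 31^1 * 281^1 * 1499^1 = -44422598178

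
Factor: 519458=2^1 * 179^1 * 1451^1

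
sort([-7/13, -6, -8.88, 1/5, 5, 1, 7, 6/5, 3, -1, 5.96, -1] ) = [-8.88, -6, -1, -1, -7/13, 1/5, 1, 6/5, 3, 5, 5.96, 7] 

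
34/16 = 17/8 ≈ 2.13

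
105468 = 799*132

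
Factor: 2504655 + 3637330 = 5^1 * 1228397^1 = 6141985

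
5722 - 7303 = -1581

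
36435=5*7287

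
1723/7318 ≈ 0.235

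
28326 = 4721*6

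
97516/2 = 48758 = 48758.00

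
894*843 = 753642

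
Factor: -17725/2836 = -1 * 2^(-2) * 5^2 = -25/4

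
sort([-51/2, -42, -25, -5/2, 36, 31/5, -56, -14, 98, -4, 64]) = [-56, -42, -51/2, -25, -14, -4, -5/2, 31/5, 36, 64, 98]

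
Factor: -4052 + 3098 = -1*2^1*3^2*53^1 = -954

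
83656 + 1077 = 84733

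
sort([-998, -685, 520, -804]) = [-998, -804, -685, 520]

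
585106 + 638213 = 1223319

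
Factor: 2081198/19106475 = 2^1 * 3^(-1) * 5^(-2) * 7^1 * 61^1 * 2437^1 * 254753^(-1) 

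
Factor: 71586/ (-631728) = -1*2^ (-3)*97^1*107^ (-1) = -97/856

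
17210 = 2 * 8605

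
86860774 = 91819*946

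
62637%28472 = 5693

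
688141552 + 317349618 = 1005491170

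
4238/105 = 40 + 38/105 ≈ 40.36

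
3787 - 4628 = -841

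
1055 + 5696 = 6751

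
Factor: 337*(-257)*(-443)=257^1*337^1*443^1=38367787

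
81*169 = 13689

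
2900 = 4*725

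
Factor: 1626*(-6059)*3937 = -1*2^1*3^1*31^1*73^1*83^1*127^1*271^1 = -38787064158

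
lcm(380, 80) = 1520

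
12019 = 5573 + 6446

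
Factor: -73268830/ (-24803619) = 2^1 * 3^ (-1) * 5^1 * 431^ (-1) * 19183^ (-1) * 7326883^1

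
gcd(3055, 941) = 1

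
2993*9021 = 26999853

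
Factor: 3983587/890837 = 71^(-1)*12547^(-1)*3983587^1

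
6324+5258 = 11582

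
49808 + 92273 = 142081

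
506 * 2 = 1012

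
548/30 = 274/15≈18.27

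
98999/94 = 1053 + 17/94 ≈ 1053.18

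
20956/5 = 4191 + 1/5 = 4191.20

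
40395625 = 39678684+716941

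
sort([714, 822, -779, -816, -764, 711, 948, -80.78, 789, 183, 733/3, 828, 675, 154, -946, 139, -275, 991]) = [-946, -816, -779, -764, -275, -80.78, 139, 154, 183, 733/3, 675, 711, 714, 789, 822, 828, 948, 991]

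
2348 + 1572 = 3920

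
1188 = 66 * 18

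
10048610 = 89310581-79261971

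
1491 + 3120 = 4611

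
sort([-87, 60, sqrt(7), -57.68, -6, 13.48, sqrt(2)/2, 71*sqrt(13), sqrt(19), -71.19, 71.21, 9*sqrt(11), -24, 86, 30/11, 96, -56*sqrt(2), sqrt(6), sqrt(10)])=[-87, -56*sqrt(2), -71.19, -57.68, -24, -6, sqrt(2)/2, sqrt(6), sqrt(7), 30/11, sqrt(10), sqrt(19), 13.48, 9*sqrt(11), 60, 71.21, 86, 96, 71*sqrt(13)]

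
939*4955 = 4652745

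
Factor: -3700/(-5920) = 2^(-3)*5^1 = 5/8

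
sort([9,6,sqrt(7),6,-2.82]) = [-2.82,sqrt(7),6,6,9]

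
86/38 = 43/19 ≈ 2.26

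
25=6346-6321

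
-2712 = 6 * (-452)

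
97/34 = 2 + 29/34 ≈ 2.85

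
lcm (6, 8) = 24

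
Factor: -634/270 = -1*3^(-3)*5^(-1)*317^1 = -317/135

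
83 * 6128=508624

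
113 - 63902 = -63789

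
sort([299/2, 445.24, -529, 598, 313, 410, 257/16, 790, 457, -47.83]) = [-529, -47.83, 257/16, 299/2, 313, 410, 445.24, 457, 598, 790]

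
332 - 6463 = -6131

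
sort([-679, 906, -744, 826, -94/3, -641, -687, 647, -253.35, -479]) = [-744, -687, -679, -641, -479, -253.35, -94/3, 647, 826, 906]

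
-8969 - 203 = -9172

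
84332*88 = 7421216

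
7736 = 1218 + 6518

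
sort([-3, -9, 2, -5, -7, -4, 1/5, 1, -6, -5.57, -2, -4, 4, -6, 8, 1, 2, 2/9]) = [-9, -7, -6, -6, -5.57, -5, -4, -4, -3, -2, 1/5, 2/9, 1, 1, 2, 2, 4, 8]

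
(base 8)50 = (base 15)2a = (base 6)104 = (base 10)40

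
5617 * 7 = 39319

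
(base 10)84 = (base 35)2e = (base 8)124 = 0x54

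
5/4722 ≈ 0.00106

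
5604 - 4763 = 841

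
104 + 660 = 764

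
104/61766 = 52/30883≈0.00168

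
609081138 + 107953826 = 717034964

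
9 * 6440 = 57960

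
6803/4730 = 1 + 2073/4730 ≈ 1.44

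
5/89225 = 1/17845 ≈ 0.0000560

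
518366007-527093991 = -8727984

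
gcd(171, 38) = 19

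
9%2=1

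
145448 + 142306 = 287754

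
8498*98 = 832804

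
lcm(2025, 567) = 14175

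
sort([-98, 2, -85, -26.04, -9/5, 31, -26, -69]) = [-98, -85, -69, -26.04, -26, -9/5, 2, 31]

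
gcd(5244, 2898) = 138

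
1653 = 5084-3431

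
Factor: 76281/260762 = 2^(-1)*3^1*47^1*241^(-1) = 141/482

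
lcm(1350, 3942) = 98550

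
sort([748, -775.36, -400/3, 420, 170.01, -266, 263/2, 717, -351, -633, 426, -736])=[-775.36, -736, -633, -351, -266, -400/3, 263/2, 170.01, 420, 426, 717, 748]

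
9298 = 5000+4298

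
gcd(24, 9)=3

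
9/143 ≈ 0.0629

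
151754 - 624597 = -472843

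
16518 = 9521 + 6997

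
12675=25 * 507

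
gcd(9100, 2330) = 10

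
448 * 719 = 322112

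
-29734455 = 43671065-73405520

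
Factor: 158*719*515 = 2^1*5^1*79^1*103^1*719^1 = 58505030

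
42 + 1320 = 1362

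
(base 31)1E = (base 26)1J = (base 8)55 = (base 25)1K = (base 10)45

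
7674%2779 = 2116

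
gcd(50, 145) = 5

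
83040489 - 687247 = 82353242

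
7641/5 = 1528 + 1/5 = 1528.20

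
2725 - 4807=-2082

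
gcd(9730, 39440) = 10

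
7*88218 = 617526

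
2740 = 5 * 548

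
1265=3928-2663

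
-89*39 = -3471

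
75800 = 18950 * 4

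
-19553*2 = -39106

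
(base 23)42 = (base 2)1011110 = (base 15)64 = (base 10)94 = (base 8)136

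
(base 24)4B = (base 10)107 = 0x6B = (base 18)5H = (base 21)52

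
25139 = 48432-23293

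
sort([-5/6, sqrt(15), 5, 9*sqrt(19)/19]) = [-5/6, 9*sqrt(19)/19, sqrt(15), 5]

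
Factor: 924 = 2^2 * 3^1 * 7^1 * 11^1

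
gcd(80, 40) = 40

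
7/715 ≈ 0.00979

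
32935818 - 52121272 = -19185454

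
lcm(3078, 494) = 40014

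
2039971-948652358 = -946612387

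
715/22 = 32 + 1/2 = 32.50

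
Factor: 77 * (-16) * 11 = -1 * 2^4 * 7^1 * 11^2 = -13552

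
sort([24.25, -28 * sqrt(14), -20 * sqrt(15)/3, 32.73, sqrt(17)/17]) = [-28 * sqrt(14), -20 * sqrt(15)/3, sqrt(17)/17, 24.25, 32.73]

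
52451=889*59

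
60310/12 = 5025 + 5/6 ≈ 5025.83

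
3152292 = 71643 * 44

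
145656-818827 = -673171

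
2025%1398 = 627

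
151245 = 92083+59162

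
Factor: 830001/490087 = 3^1*13^(-1)*23^2*523^1*37699^(-1)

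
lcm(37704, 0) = 0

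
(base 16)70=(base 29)3p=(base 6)304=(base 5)422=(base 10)112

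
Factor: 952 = 2^3 * 7^1 * 17^1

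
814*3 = 2442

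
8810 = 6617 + 2193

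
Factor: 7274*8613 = 2^1*3^3*11^1*29^1*3637^1 = 62650962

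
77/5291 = 7/481 ≈ 0.0146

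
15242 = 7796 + 7446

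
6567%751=559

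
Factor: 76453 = 13^1*5881^1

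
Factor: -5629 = -1 * 13^1 * 433^1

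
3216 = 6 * 536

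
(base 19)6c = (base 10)126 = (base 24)56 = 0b1111110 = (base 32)3u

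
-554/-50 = 11 + 2/25 = 11.08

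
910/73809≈0.0123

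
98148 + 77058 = 175206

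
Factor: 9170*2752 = 2^7*5^1*7^1*43^1*131^1 = 25235840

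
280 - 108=172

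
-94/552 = -47/276 ≈ -0.170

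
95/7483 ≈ 0.0127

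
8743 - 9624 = -881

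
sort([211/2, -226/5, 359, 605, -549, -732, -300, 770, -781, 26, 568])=[-781, -732, -549, -300, -226/5, 26, 211/2, 359, 568, 605, 770]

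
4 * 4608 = 18432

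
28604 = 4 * 7151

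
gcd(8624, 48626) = 2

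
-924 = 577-1501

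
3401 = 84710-81309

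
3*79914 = 239742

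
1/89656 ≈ 0.0000112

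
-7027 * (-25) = 175675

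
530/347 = 1 + 183/347 ≈ 1.53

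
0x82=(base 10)130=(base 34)3s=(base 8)202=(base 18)74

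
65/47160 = 13/9432 ≈ 0.00138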